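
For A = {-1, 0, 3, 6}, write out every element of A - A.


A - A = {a - a' : a, a' ∈ A}.
Compute a - a' for each ordered pair (a, a'):
a = -1: -1--1=0, -1-0=-1, -1-3=-4, -1-6=-7
a = 0: 0--1=1, 0-0=0, 0-3=-3, 0-6=-6
a = 3: 3--1=4, 3-0=3, 3-3=0, 3-6=-3
a = 6: 6--1=7, 6-0=6, 6-3=3, 6-6=0
Collecting distinct values (and noting 0 appears from a-a):
A - A = {-7, -6, -4, -3, -1, 0, 1, 3, 4, 6, 7}
|A - A| = 11

A - A = {-7, -6, -4, -3, -1, 0, 1, 3, 4, 6, 7}


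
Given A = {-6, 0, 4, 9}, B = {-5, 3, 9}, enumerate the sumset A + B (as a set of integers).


A + B = {a + b : a ∈ A, b ∈ B}.
Enumerate all |A|·|B| = 4·3 = 12 pairs (a, b) and collect distinct sums.
a = -6: -6+-5=-11, -6+3=-3, -6+9=3
a = 0: 0+-5=-5, 0+3=3, 0+9=9
a = 4: 4+-5=-1, 4+3=7, 4+9=13
a = 9: 9+-5=4, 9+3=12, 9+9=18
Collecting distinct sums: A + B = {-11, -5, -3, -1, 3, 4, 7, 9, 12, 13, 18}
|A + B| = 11

A + B = {-11, -5, -3, -1, 3, 4, 7, 9, 12, 13, 18}


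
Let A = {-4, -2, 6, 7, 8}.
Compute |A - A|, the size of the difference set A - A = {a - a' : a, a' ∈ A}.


A - A = {a - a' : a, a' ∈ A}; |A| = 5.
Bounds: 2|A|-1 ≤ |A - A| ≤ |A|² - |A| + 1, i.e. 9 ≤ |A - A| ≤ 21.
Note: 0 ∈ A - A always (from a - a). The set is symmetric: if d ∈ A - A then -d ∈ A - A.
Enumerate nonzero differences d = a - a' with a > a' (then include -d):
Positive differences: {1, 2, 8, 9, 10, 11, 12}
Full difference set: {0} ∪ (positive diffs) ∪ (negative diffs).
|A - A| = 1 + 2·7 = 15 (matches direct enumeration: 15).

|A - A| = 15


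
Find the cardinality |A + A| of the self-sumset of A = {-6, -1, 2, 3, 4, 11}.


A + A = {a + a' : a, a' ∈ A}; |A| = 6.
General bounds: 2|A| - 1 ≤ |A + A| ≤ |A|(|A|+1)/2, i.e. 11 ≤ |A + A| ≤ 21.
Lower bound 2|A|-1 is attained iff A is an arithmetic progression.
Enumerate sums a + a' for a ≤ a' (symmetric, so this suffices):
a = -6: -6+-6=-12, -6+-1=-7, -6+2=-4, -6+3=-3, -6+4=-2, -6+11=5
a = -1: -1+-1=-2, -1+2=1, -1+3=2, -1+4=3, -1+11=10
a = 2: 2+2=4, 2+3=5, 2+4=6, 2+11=13
a = 3: 3+3=6, 3+4=7, 3+11=14
a = 4: 4+4=8, 4+11=15
a = 11: 11+11=22
Distinct sums: {-12, -7, -4, -3, -2, 1, 2, 3, 4, 5, 6, 7, 8, 10, 13, 14, 15, 22}
|A + A| = 18

|A + A| = 18


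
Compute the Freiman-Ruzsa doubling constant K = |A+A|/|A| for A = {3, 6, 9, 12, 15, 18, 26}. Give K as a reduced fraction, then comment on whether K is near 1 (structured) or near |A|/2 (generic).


|A| = 7.
Compute A + A by enumerating all 49 pairs.
A + A = {6, 9, 12, 15, 18, 21, 24, 27, 29, 30, 32, 33, 35, 36, 38, 41, 44, 52}, so |A + A| = 18.
K = |A + A| / |A| = 18/7 (already in lowest terms) ≈ 2.5714.
Reference: AP of size 7 gives K = 13/7 ≈ 1.8571; a fully generic set of size 7 gives K ≈ 4.0000.

|A| = 7, |A + A| = 18, K = 18/7.


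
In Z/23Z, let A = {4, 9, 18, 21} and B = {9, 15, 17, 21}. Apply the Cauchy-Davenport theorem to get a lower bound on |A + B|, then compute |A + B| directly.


Cauchy-Davenport: |A + B| ≥ min(p, |A| + |B| - 1) for A, B nonempty in Z/pZ.
|A| = 4, |B| = 4, p = 23.
CD lower bound = min(23, 4 + 4 - 1) = min(23, 7) = 7.
Compute A + B mod 23 directly:
a = 4: 4+9=13, 4+15=19, 4+17=21, 4+21=2
a = 9: 9+9=18, 9+15=1, 9+17=3, 9+21=7
a = 18: 18+9=4, 18+15=10, 18+17=12, 18+21=16
a = 21: 21+9=7, 21+15=13, 21+17=15, 21+21=19
A + B = {1, 2, 3, 4, 7, 10, 12, 13, 15, 16, 18, 19, 21}, so |A + B| = 13.
Verify: 13 ≥ 7? Yes ✓.

CD lower bound = 7, actual |A + B| = 13.


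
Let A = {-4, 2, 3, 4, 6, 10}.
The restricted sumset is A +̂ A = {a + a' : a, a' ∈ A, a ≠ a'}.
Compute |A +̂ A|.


Restricted sumset: A +̂ A = {a + a' : a ∈ A, a' ∈ A, a ≠ a'}.
Equivalently, take A + A and drop any sum 2a that is achievable ONLY as a + a for a ∈ A (i.e. sums representable only with equal summands).
Enumerate pairs (a, a') with a < a' (symmetric, so each unordered pair gives one sum; this covers all a ≠ a'):
  -4 + 2 = -2
  -4 + 3 = -1
  -4 + 4 = 0
  -4 + 6 = 2
  -4 + 10 = 6
  2 + 3 = 5
  2 + 4 = 6
  2 + 6 = 8
  2 + 10 = 12
  3 + 4 = 7
  3 + 6 = 9
  3 + 10 = 13
  4 + 6 = 10
  4 + 10 = 14
  6 + 10 = 16
Collected distinct sums: {-2, -1, 0, 2, 5, 6, 7, 8, 9, 10, 12, 13, 14, 16}
|A +̂ A| = 14
(Reference bound: |A +̂ A| ≥ 2|A| - 3 for |A| ≥ 2, with |A| = 6 giving ≥ 9.)

|A +̂ A| = 14


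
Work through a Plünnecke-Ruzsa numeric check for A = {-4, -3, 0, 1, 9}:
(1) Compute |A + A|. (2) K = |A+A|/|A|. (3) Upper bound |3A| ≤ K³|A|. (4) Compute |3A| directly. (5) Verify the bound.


|A| = 5.
Step 1: Compute A + A by enumerating all 25 pairs.
A + A = {-8, -7, -6, -4, -3, -2, 0, 1, 2, 5, 6, 9, 10, 18}, so |A + A| = 14.
Step 2: Doubling constant K = |A + A|/|A| = 14/5 = 14/5 ≈ 2.8000.
Step 3: Plünnecke-Ruzsa gives |3A| ≤ K³·|A| = (2.8000)³ · 5 ≈ 109.7600.
Step 4: Compute 3A = A + A + A directly by enumerating all triples (a,b,c) ∈ A³; |3A| = 27.
Step 5: Check 27 ≤ 109.7600? Yes ✓.

K = 14/5, Plünnecke-Ruzsa bound K³|A| ≈ 109.7600, |3A| = 27, inequality holds.


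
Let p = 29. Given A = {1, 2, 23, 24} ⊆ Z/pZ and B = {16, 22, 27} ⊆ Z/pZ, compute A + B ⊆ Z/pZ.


Work in Z/29Z: reduce every sum a + b modulo 29.
Enumerate all 12 pairs:
a = 1: 1+16=17, 1+22=23, 1+27=28
a = 2: 2+16=18, 2+22=24, 2+27=0
a = 23: 23+16=10, 23+22=16, 23+27=21
a = 24: 24+16=11, 24+22=17, 24+27=22
Distinct residues collected: {0, 10, 11, 16, 17, 18, 21, 22, 23, 24, 28}
|A + B| = 11 (out of 29 total residues).

A + B = {0, 10, 11, 16, 17, 18, 21, 22, 23, 24, 28}


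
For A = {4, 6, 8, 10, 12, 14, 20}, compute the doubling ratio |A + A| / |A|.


|A| = 7.
Compute A + A by enumerating all 49 pairs.
A + A = {8, 10, 12, 14, 16, 18, 20, 22, 24, 26, 28, 30, 32, 34, 40}, so |A + A| = 15.
K = |A + A| / |A| = 15/7 (already in lowest terms) ≈ 2.1429.
Reference: AP of size 7 gives K = 13/7 ≈ 1.8571; a fully generic set of size 7 gives K ≈ 4.0000.

|A| = 7, |A + A| = 15, K = 15/7.


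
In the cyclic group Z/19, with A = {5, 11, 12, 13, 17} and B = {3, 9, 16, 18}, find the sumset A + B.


Work in Z/19Z: reduce every sum a + b modulo 19.
Enumerate all 20 pairs:
a = 5: 5+3=8, 5+9=14, 5+16=2, 5+18=4
a = 11: 11+3=14, 11+9=1, 11+16=8, 11+18=10
a = 12: 12+3=15, 12+9=2, 12+16=9, 12+18=11
a = 13: 13+3=16, 13+9=3, 13+16=10, 13+18=12
a = 17: 17+3=1, 17+9=7, 17+16=14, 17+18=16
Distinct residues collected: {1, 2, 3, 4, 7, 8, 9, 10, 11, 12, 14, 15, 16}
|A + B| = 13 (out of 19 total residues).

A + B = {1, 2, 3, 4, 7, 8, 9, 10, 11, 12, 14, 15, 16}


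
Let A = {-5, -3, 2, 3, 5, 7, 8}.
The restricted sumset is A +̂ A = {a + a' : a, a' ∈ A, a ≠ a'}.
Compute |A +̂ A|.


Restricted sumset: A +̂ A = {a + a' : a ∈ A, a' ∈ A, a ≠ a'}.
Equivalently, take A + A and drop any sum 2a that is achievable ONLY as a + a for a ∈ A (i.e. sums representable only with equal summands).
Enumerate pairs (a, a') with a < a' (symmetric, so each unordered pair gives one sum; this covers all a ≠ a'):
  -5 + -3 = -8
  -5 + 2 = -3
  -5 + 3 = -2
  -5 + 5 = 0
  -5 + 7 = 2
  -5 + 8 = 3
  -3 + 2 = -1
  -3 + 3 = 0
  -3 + 5 = 2
  -3 + 7 = 4
  -3 + 8 = 5
  2 + 3 = 5
  2 + 5 = 7
  2 + 7 = 9
  2 + 8 = 10
  3 + 5 = 8
  3 + 7 = 10
  3 + 8 = 11
  5 + 7 = 12
  5 + 8 = 13
  7 + 8 = 15
Collected distinct sums: {-8, -3, -2, -1, 0, 2, 3, 4, 5, 7, 8, 9, 10, 11, 12, 13, 15}
|A +̂ A| = 17
(Reference bound: |A +̂ A| ≥ 2|A| - 3 for |A| ≥ 2, with |A| = 7 giving ≥ 11.)

|A +̂ A| = 17


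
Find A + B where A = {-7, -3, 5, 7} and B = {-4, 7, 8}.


A + B = {a + b : a ∈ A, b ∈ B}.
Enumerate all |A|·|B| = 4·3 = 12 pairs (a, b) and collect distinct sums.
a = -7: -7+-4=-11, -7+7=0, -7+8=1
a = -3: -3+-4=-7, -3+7=4, -3+8=5
a = 5: 5+-4=1, 5+7=12, 5+8=13
a = 7: 7+-4=3, 7+7=14, 7+8=15
Collecting distinct sums: A + B = {-11, -7, 0, 1, 3, 4, 5, 12, 13, 14, 15}
|A + B| = 11

A + B = {-11, -7, 0, 1, 3, 4, 5, 12, 13, 14, 15}


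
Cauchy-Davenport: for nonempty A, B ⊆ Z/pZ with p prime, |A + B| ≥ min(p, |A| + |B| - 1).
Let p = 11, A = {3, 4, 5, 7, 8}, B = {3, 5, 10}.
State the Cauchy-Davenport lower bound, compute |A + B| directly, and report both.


Cauchy-Davenport: |A + B| ≥ min(p, |A| + |B| - 1) for A, B nonempty in Z/pZ.
|A| = 5, |B| = 3, p = 11.
CD lower bound = min(11, 5 + 3 - 1) = min(11, 7) = 7.
Compute A + B mod 11 directly:
a = 3: 3+3=6, 3+5=8, 3+10=2
a = 4: 4+3=7, 4+5=9, 4+10=3
a = 5: 5+3=8, 5+5=10, 5+10=4
a = 7: 7+3=10, 7+5=1, 7+10=6
a = 8: 8+3=0, 8+5=2, 8+10=7
A + B = {0, 1, 2, 3, 4, 6, 7, 8, 9, 10}, so |A + B| = 10.
Verify: 10 ≥ 7? Yes ✓.

CD lower bound = 7, actual |A + B| = 10.


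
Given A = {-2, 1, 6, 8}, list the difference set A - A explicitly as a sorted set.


A - A = {a - a' : a, a' ∈ A}.
Compute a - a' for each ordered pair (a, a'):
a = -2: -2--2=0, -2-1=-3, -2-6=-8, -2-8=-10
a = 1: 1--2=3, 1-1=0, 1-6=-5, 1-8=-7
a = 6: 6--2=8, 6-1=5, 6-6=0, 6-8=-2
a = 8: 8--2=10, 8-1=7, 8-6=2, 8-8=0
Collecting distinct values (and noting 0 appears from a-a):
A - A = {-10, -8, -7, -5, -3, -2, 0, 2, 3, 5, 7, 8, 10}
|A - A| = 13

A - A = {-10, -8, -7, -5, -3, -2, 0, 2, 3, 5, 7, 8, 10}


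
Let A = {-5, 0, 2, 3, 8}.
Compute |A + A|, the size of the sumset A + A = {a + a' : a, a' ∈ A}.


A + A = {a + a' : a, a' ∈ A}; |A| = 5.
General bounds: 2|A| - 1 ≤ |A + A| ≤ |A|(|A|+1)/2, i.e. 9 ≤ |A + A| ≤ 15.
Lower bound 2|A|-1 is attained iff A is an arithmetic progression.
Enumerate sums a + a' for a ≤ a' (symmetric, so this suffices):
a = -5: -5+-5=-10, -5+0=-5, -5+2=-3, -5+3=-2, -5+8=3
a = 0: 0+0=0, 0+2=2, 0+3=3, 0+8=8
a = 2: 2+2=4, 2+3=5, 2+8=10
a = 3: 3+3=6, 3+8=11
a = 8: 8+8=16
Distinct sums: {-10, -5, -3, -2, 0, 2, 3, 4, 5, 6, 8, 10, 11, 16}
|A + A| = 14

|A + A| = 14


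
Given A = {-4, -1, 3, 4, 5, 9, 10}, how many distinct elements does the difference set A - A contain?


A - A = {a - a' : a, a' ∈ A}; |A| = 7.
Bounds: 2|A|-1 ≤ |A - A| ≤ |A|² - |A| + 1, i.e. 13 ≤ |A - A| ≤ 43.
Note: 0 ∈ A - A always (from a - a). The set is symmetric: if d ∈ A - A then -d ∈ A - A.
Enumerate nonzero differences d = a - a' with a > a' (then include -d):
Positive differences: {1, 2, 3, 4, 5, 6, 7, 8, 9, 10, 11, 13, 14}
Full difference set: {0} ∪ (positive diffs) ∪ (negative diffs).
|A - A| = 1 + 2·13 = 27 (matches direct enumeration: 27).

|A - A| = 27


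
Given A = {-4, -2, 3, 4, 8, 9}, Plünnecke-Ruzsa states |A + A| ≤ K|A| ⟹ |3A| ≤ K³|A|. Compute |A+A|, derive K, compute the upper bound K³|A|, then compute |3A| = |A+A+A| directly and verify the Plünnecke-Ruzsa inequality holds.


|A| = 6.
Step 1: Compute A + A by enumerating all 36 pairs.
A + A = {-8, -6, -4, -1, 0, 1, 2, 4, 5, 6, 7, 8, 11, 12, 13, 16, 17, 18}, so |A + A| = 18.
Step 2: Doubling constant K = |A + A|/|A| = 18/6 = 18/6 ≈ 3.0000.
Step 3: Plünnecke-Ruzsa gives |3A| ≤ K³·|A| = (3.0000)³ · 6 ≈ 162.0000.
Step 4: Compute 3A = A + A + A directly by enumerating all triples (a,b,c) ∈ A³; |3A| = 35.
Step 5: Check 35 ≤ 162.0000? Yes ✓.

K = 18/6, Plünnecke-Ruzsa bound K³|A| ≈ 162.0000, |3A| = 35, inequality holds.


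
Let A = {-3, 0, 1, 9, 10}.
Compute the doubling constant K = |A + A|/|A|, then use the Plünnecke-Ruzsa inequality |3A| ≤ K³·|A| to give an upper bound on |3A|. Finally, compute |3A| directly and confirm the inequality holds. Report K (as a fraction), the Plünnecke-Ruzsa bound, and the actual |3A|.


|A| = 5.
Step 1: Compute A + A by enumerating all 25 pairs.
A + A = {-6, -3, -2, 0, 1, 2, 6, 7, 9, 10, 11, 18, 19, 20}, so |A + A| = 14.
Step 2: Doubling constant K = |A + A|/|A| = 14/5 = 14/5 ≈ 2.8000.
Step 3: Plünnecke-Ruzsa gives |3A| ≤ K³·|A| = (2.8000)³ · 5 ≈ 109.7600.
Step 4: Compute 3A = A + A + A directly by enumerating all triples (a,b,c) ∈ A³; |3A| = 29.
Step 5: Check 29 ≤ 109.7600? Yes ✓.

K = 14/5, Plünnecke-Ruzsa bound K³|A| ≈ 109.7600, |3A| = 29, inequality holds.


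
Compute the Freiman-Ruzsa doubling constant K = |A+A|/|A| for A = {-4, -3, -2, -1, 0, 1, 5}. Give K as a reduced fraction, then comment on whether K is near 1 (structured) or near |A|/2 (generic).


|A| = 7.
Compute A + A by enumerating all 49 pairs.
A + A = {-8, -7, -6, -5, -4, -3, -2, -1, 0, 1, 2, 3, 4, 5, 6, 10}, so |A + A| = 16.
K = |A + A| / |A| = 16/7 (already in lowest terms) ≈ 2.2857.
Reference: AP of size 7 gives K = 13/7 ≈ 1.8571; a fully generic set of size 7 gives K ≈ 4.0000.

|A| = 7, |A + A| = 16, K = 16/7.


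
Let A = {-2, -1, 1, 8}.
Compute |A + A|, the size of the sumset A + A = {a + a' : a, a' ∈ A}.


A + A = {a + a' : a, a' ∈ A}; |A| = 4.
General bounds: 2|A| - 1 ≤ |A + A| ≤ |A|(|A|+1)/2, i.e. 7 ≤ |A + A| ≤ 10.
Lower bound 2|A|-1 is attained iff A is an arithmetic progression.
Enumerate sums a + a' for a ≤ a' (symmetric, so this suffices):
a = -2: -2+-2=-4, -2+-1=-3, -2+1=-1, -2+8=6
a = -1: -1+-1=-2, -1+1=0, -1+8=7
a = 1: 1+1=2, 1+8=9
a = 8: 8+8=16
Distinct sums: {-4, -3, -2, -1, 0, 2, 6, 7, 9, 16}
|A + A| = 10

|A + A| = 10


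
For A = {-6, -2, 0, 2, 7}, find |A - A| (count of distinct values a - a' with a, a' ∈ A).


A - A = {a - a' : a, a' ∈ A}; |A| = 5.
Bounds: 2|A|-1 ≤ |A - A| ≤ |A|² - |A| + 1, i.e. 9 ≤ |A - A| ≤ 21.
Note: 0 ∈ A - A always (from a - a). The set is symmetric: if d ∈ A - A then -d ∈ A - A.
Enumerate nonzero differences d = a - a' with a > a' (then include -d):
Positive differences: {2, 4, 5, 6, 7, 8, 9, 13}
Full difference set: {0} ∪ (positive diffs) ∪ (negative diffs).
|A - A| = 1 + 2·8 = 17 (matches direct enumeration: 17).

|A - A| = 17


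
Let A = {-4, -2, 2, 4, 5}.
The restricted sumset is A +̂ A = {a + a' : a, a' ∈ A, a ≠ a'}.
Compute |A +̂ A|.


Restricted sumset: A +̂ A = {a + a' : a ∈ A, a' ∈ A, a ≠ a'}.
Equivalently, take A + A and drop any sum 2a that is achievable ONLY as a + a for a ∈ A (i.e. sums representable only with equal summands).
Enumerate pairs (a, a') with a < a' (symmetric, so each unordered pair gives one sum; this covers all a ≠ a'):
  -4 + -2 = -6
  -4 + 2 = -2
  -4 + 4 = 0
  -4 + 5 = 1
  -2 + 2 = 0
  -2 + 4 = 2
  -2 + 5 = 3
  2 + 4 = 6
  2 + 5 = 7
  4 + 5 = 9
Collected distinct sums: {-6, -2, 0, 1, 2, 3, 6, 7, 9}
|A +̂ A| = 9
(Reference bound: |A +̂ A| ≥ 2|A| - 3 for |A| ≥ 2, with |A| = 5 giving ≥ 7.)

|A +̂ A| = 9


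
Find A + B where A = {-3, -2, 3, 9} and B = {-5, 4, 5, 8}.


A + B = {a + b : a ∈ A, b ∈ B}.
Enumerate all |A|·|B| = 4·4 = 16 pairs (a, b) and collect distinct sums.
a = -3: -3+-5=-8, -3+4=1, -3+5=2, -3+8=5
a = -2: -2+-5=-7, -2+4=2, -2+5=3, -2+8=6
a = 3: 3+-5=-2, 3+4=7, 3+5=8, 3+8=11
a = 9: 9+-5=4, 9+4=13, 9+5=14, 9+8=17
Collecting distinct sums: A + B = {-8, -7, -2, 1, 2, 3, 4, 5, 6, 7, 8, 11, 13, 14, 17}
|A + B| = 15

A + B = {-8, -7, -2, 1, 2, 3, 4, 5, 6, 7, 8, 11, 13, 14, 17}


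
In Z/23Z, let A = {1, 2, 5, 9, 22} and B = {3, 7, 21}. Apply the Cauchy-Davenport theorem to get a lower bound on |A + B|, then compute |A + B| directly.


Cauchy-Davenport: |A + B| ≥ min(p, |A| + |B| - 1) for A, B nonempty in Z/pZ.
|A| = 5, |B| = 3, p = 23.
CD lower bound = min(23, 5 + 3 - 1) = min(23, 7) = 7.
Compute A + B mod 23 directly:
a = 1: 1+3=4, 1+7=8, 1+21=22
a = 2: 2+3=5, 2+7=9, 2+21=0
a = 5: 5+3=8, 5+7=12, 5+21=3
a = 9: 9+3=12, 9+7=16, 9+21=7
a = 22: 22+3=2, 22+7=6, 22+21=20
A + B = {0, 2, 3, 4, 5, 6, 7, 8, 9, 12, 16, 20, 22}, so |A + B| = 13.
Verify: 13 ≥ 7? Yes ✓.

CD lower bound = 7, actual |A + B| = 13.


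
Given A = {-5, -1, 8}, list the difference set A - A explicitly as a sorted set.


A - A = {a - a' : a, a' ∈ A}.
Compute a - a' for each ordered pair (a, a'):
a = -5: -5--5=0, -5--1=-4, -5-8=-13
a = -1: -1--5=4, -1--1=0, -1-8=-9
a = 8: 8--5=13, 8--1=9, 8-8=0
Collecting distinct values (and noting 0 appears from a-a):
A - A = {-13, -9, -4, 0, 4, 9, 13}
|A - A| = 7

A - A = {-13, -9, -4, 0, 4, 9, 13}


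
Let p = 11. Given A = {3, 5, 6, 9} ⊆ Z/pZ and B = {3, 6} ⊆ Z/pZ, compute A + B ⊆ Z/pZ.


Work in Z/11Z: reduce every sum a + b modulo 11.
Enumerate all 8 pairs:
a = 3: 3+3=6, 3+6=9
a = 5: 5+3=8, 5+6=0
a = 6: 6+3=9, 6+6=1
a = 9: 9+3=1, 9+6=4
Distinct residues collected: {0, 1, 4, 6, 8, 9}
|A + B| = 6 (out of 11 total residues).

A + B = {0, 1, 4, 6, 8, 9}


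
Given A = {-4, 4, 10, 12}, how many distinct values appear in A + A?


A + A = {a + a' : a, a' ∈ A}; |A| = 4.
General bounds: 2|A| - 1 ≤ |A + A| ≤ |A|(|A|+1)/2, i.e. 7 ≤ |A + A| ≤ 10.
Lower bound 2|A|-1 is attained iff A is an arithmetic progression.
Enumerate sums a + a' for a ≤ a' (symmetric, so this suffices):
a = -4: -4+-4=-8, -4+4=0, -4+10=6, -4+12=8
a = 4: 4+4=8, 4+10=14, 4+12=16
a = 10: 10+10=20, 10+12=22
a = 12: 12+12=24
Distinct sums: {-8, 0, 6, 8, 14, 16, 20, 22, 24}
|A + A| = 9

|A + A| = 9


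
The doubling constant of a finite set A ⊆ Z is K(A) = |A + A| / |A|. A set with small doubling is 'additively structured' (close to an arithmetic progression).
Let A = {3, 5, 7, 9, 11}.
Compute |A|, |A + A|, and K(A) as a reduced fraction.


|A| = 5.
Compute A + A by enumerating all 25 pairs.
A + A = {6, 8, 10, 12, 14, 16, 18, 20, 22}, so |A + A| = 9.
K = |A + A| / |A| = 9/5 (already in lowest terms) ≈ 1.8000.
Reference: AP of size 5 gives K = 9/5 ≈ 1.8000; a fully generic set of size 5 gives K ≈ 3.0000.

|A| = 5, |A + A| = 9, K = 9/5.


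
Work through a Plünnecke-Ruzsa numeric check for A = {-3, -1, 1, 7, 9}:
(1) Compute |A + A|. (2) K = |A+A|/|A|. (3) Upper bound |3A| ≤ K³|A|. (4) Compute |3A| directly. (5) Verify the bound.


|A| = 5.
Step 1: Compute A + A by enumerating all 25 pairs.
A + A = {-6, -4, -2, 0, 2, 4, 6, 8, 10, 14, 16, 18}, so |A + A| = 12.
Step 2: Doubling constant K = |A + A|/|A| = 12/5 = 12/5 ≈ 2.4000.
Step 3: Plünnecke-Ruzsa gives |3A| ≤ K³·|A| = (2.4000)³ · 5 ≈ 69.1200.
Step 4: Compute 3A = A + A + A directly by enumerating all triples (a,b,c) ∈ A³; |3A| = 19.
Step 5: Check 19 ≤ 69.1200? Yes ✓.

K = 12/5, Plünnecke-Ruzsa bound K³|A| ≈ 69.1200, |3A| = 19, inequality holds.


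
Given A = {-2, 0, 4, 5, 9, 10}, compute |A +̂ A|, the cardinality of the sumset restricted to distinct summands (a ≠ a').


Restricted sumset: A +̂ A = {a + a' : a ∈ A, a' ∈ A, a ≠ a'}.
Equivalently, take A + A and drop any sum 2a that is achievable ONLY as a + a for a ∈ A (i.e. sums representable only with equal summands).
Enumerate pairs (a, a') with a < a' (symmetric, so each unordered pair gives one sum; this covers all a ≠ a'):
  -2 + 0 = -2
  -2 + 4 = 2
  -2 + 5 = 3
  -2 + 9 = 7
  -2 + 10 = 8
  0 + 4 = 4
  0 + 5 = 5
  0 + 9 = 9
  0 + 10 = 10
  4 + 5 = 9
  4 + 9 = 13
  4 + 10 = 14
  5 + 9 = 14
  5 + 10 = 15
  9 + 10 = 19
Collected distinct sums: {-2, 2, 3, 4, 5, 7, 8, 9, 10, 13, 14, 15, 19}
|A +̂ A| = 13
(Reference bound: |A +̂ A| ≥ 2|A| - 3 for |A| ≥ 2, with |A| = 6 giving ≥ 9.)

|A +̂ A| = 13


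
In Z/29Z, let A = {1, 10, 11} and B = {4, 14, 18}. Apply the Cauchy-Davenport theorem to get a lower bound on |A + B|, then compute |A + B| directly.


Cauchy-Davenport: |A + B| ≥ min(p, |A| + |B| - 1) for A, B nonempty in Z/pZ.
|A| = 3, |B| = 3, p = 29.
CD lower bound = min(29, 3 + 3 - 1) = min(29, 5) = 5.
Compute A + B mod 29 directly:
a = 1: 1+4=5, 1+14=15, 1+18=19
a = 10: 10+4=14, 10+14=24, 10+18=28
a = 11: 11+4=15, 11+14=25, 11+18=0
A + B = {0, 5, 14, 15, 19, 24, 25, 28}, so |A + B| = 8.
Verify: 8 ≥ 5? Yes ✓.

CD lower bound = 5, actual |A + B| = 8.


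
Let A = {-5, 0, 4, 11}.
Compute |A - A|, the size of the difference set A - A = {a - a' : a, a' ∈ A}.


A - A = {a - a' : a, a' ∈ A}; |A| = 4.
Bounds: 2|A|-1 ≤ |A - A| ≤ |A|² - |A| + 1, i.e. 7 ≤ |A - A| ≤ 13.
Note: 0 ∈ A - A always (from a - a). The set is symmetric: if d ∈ A - A then -d ∈ A - A.
Enumerate nonzero differences d = a - a' with a > a' (then include -d):
Positive differences: {4, 5, 7, 9, 11, 16}
Full difference set: {0} ∪ (positive diffs) ∪ (negative diffs).
|A - A| = 1 + 2·6 = 13 (matches direct enumeration: 13).

|A - A| = 13


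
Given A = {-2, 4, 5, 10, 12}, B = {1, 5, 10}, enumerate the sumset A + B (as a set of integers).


A + B = {a + b : a ∈ A, b ∈ B}.
Enumerate all |A|·|B| = 5·3 = 15 pairs (a, b) and collect distinct sums.
a = -2: -2+1=-1, -2+5=3, -2+10=8
a = 4: 4+1=5, 4+5=9, 4+10=14
a = 5: 5+1=6, 5+5=10, 5+10=15
a = 10: 10+1=11, 10+5=15, 10+10=20
a = 12: 12+1=13, 12+5=17, 12+10=22
Collecting distinct sums: A + B = {-1, 3, 5, 6, 8, 9, 10, 11, 13, 14, 15, 17, 20, 22}
|A + B| = 14

A + B = {-1, 3, 5, 6, 8, 9, 10, 11, 13, 14, 15, 17, 20, 22}


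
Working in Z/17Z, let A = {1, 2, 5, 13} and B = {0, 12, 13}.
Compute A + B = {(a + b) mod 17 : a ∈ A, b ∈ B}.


Work in Z/17Z: reduce every sum a + b modulo 17.
Enumerate all 12 pairs:
a = 1: 1+0=1, 1+12=13, 1+13=14
a = 2: 2+0=2, 2+12=14, 2+13=15
a = 5: 5+0=5, 5+12=0, 5+13=1
a = 13: 13+0=13, 13+12=8, 13+13=9
Distinct residues collected: {0, 1, 2, 5, 8, 9, 13, 14, 15}
|A + B| = 9 (out of 17 total residues).

A + B = {0, 1, 2, 5, 8, 9, 13, 14, 15}


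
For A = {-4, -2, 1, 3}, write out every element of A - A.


A - A = {a - a' : a, a' ∈ A}.
Compute a - a' for each ordered pair (a, a'):
a = -4: -4--4=0, -4--2=-2, -4-1=-5, -4-3=-7
a = -2: -2--4=2, -2--2=0, -2-1=-3, -2-3=-5
a = 1: 1--4=5, 1--2=3, 1-1=0, 1-3=-2
a = 3: 3--4=7, 3--2=5, 3-1=2, 3-3=0
Collecting distinct values (and noting 0 appears from a-a):
A - A = {-7, -5, -3, -2, 0, 2, 3, 5, 7}
|A - A| = 9

A - A = {-7, -5, -3, -2, 0, 2, 3, 5, 7}


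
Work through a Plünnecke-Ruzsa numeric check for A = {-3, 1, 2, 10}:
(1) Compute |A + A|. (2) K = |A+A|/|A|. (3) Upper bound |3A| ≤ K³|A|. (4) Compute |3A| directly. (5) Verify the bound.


|A| = 4.
Step 1: Compute A + A by enumerating all 16 pairs.
A + A = {-6, -2, -1, 2, 3, 4, 7, 11, 12, 20}, so |A + A| = 10.
Step 2: Doubling constant K = |A + A|/|A| = 10/4 = 10/4 ≈ 2.5000.
Step 3: Plünnecke-Ruzsa gives |3A| ≤ K³·|A| = (2.5000)³ · 4 ≈ 62.5000.
Step 4: Compute 3A = A + A + A directly by enumerating all triples (a,b,c) ∈ A³; |3A| = 19.
Step 5: Check 19 ≤ 62.5000? Yes ✓.

K = 10/4, Plünnecke-Ruzsa bound K³|A| ≈ 62.5000, |3A| = 19, inequality holds.


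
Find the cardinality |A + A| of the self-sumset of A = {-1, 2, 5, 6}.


A + A = {a + a' : a, a' ∈ A}; |A| = 4.
General bounds: 2|A| - 1 ≤ |A + A| ≤ |A|(|A|+1)/2, i.e. 7 ≤ |A + A| ≤ 10.
Lower bound 2|A|-1 is attained iff A is an arithmetic progression.
Enumerate sums a + a' for a ≤ a' (symmetric, so this suffices):
a = -1: -1+-1=-2, -1+2=1, -1+5=4, -1+6=5
a = 2: 2+2=4, 2+5=7, 2+6=8
a = 5: 5+5=10, 5+6=11
a = 6: 6+6=12
Distinct sums: {-2, 1, 4, 5, 7, 8, 10, 11, 12}
|A + A| = 9

|A + A| = 9


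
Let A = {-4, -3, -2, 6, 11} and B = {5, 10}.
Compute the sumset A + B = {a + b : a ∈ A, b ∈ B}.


A + B = {a + b : a ∈ A, b ∈ B}.
Enumerate all |A|·|B| = 5·2 = 10 pairs (a, b) and collect distinct sums.
a = -4: -4+5=1, -4+10=6
a = -3: -3+5=2, -3+10=7
a = -2: -2+5=3, -2+10=8
a = 6: 6+5=11, 6+10=16
a = 11: 11+5=16, 11+10=21
Collecting distinct sums: A + B = {1, 2, 3, 6, 7, 8, 11, 16, 21}
|A + B| = 9

A + B = {1, 2, 3, 6, 7, 8, 11, 16, 21}


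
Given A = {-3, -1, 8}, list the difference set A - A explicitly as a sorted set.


A - A = {a - a' : a, a' ∈ A}.
Compute a - a' for each ordered pair (a, a'):
a = -3: -3--3=0, -3--1=-2, -3-8=-11
a = -1: -1--3=2, -1--1=0, -1-8=-9
a = 8: 8--3=11, 8--1=9, 8-8=0
Collecting distinct values (and noting 0 appears from a-a):
A - A = {-11, -9, -2, 0, 2, 9, 11}
|A - A| = 7

A - A = {-11, -9, -2, 0, 2, 9, 11}


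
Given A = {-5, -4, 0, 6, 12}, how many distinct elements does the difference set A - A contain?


A - A = {a - a' : a, a' ∈ A}; |A| = 5.
Bounds: 2|A|-1 ≤ |A - A| ≤ |A|² - |A| + 1, i.e. 9 ≤ |A - A| ≤ 21.
Note: 0 ∈ A - A always (from a - a). The set is symmetric: if d ∈ A - A then -d ∈ A - A.
Enumerate nonzero differences d = a - a' with a > a' (then include -d):
Positive differences: {1, 4, 5, 6, 10, 11, 12, 16, 17}
Full difference set: {0} ∪ (positive diffs) ∪ (negative diffs).
|A - A| = 1 + 2·9 = 19 (matches direct enumeration: 19).

|A - A| = 19


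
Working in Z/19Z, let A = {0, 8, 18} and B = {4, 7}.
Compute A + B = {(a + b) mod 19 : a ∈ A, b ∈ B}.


Work in Z/19Z: reduce every sum a + b modulo 19.
Enumerate all 6 pairs:
a = 0: 0+4=4, 0+7=7
a = 8: 8+4=12, 8+7=15
a = 18: 18+4=3, 18+7=6
Distinct residues collected: {3, 4, 6, 7, 12, 15}
|A + B| = 6 (out of 19 total residues).

A + B = {3, 4, 6, 7, 12, 15}


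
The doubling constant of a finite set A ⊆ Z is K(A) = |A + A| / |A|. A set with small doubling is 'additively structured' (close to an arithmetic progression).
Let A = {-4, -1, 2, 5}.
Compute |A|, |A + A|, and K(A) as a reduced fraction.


|A| = 4.
Compute A + A by enumerating all 16 pairs.
A + A = {-8, -5, -2, 1, 4, 7, 10}, so |A + A| = 7.
K = |A + A| / |A| = 7/4 (already in lowest terms) ≈ 1.7500.
Reference: AP of size 4 gives K = 7/4 ≈ 1.7500; a fully generic set of size 4 gives K ≈ 2.5000.

|A| = 4, |A + A| = 7, K = 7/4.


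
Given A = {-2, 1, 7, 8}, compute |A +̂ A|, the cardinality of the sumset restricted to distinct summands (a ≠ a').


Restricted sumset: A +̂ A = {a + a' : a ∈ A, a' ∈ A, a ≠ a'}.
Equivalently, take A + A and drop any sum 2a that is achievable ONLY as a + a for a ∈ A (i.e. sums representable only with equal summands).
Enumerate pairs (a, a') with a < a' (symmetric, so each unordered pair gives one sum; this covers all a ≠ a'):
  -2 + 1 = -1
  -2 + 7 = 5
  -2 + 8 = 6
  1 + 7 = 8
  1 + 8 = 9
  7 + 8 = 15
Collected distinct sums: {-1, 5, 6, 8, 9, 15}
|A +̂ A| = 6
(Reference bound: |A +̂ A| ≥ 2|A| - 3 for |A| ≥ 2, with |A| = 4 giving ≥ 5.)

|A +̂ A| = 6


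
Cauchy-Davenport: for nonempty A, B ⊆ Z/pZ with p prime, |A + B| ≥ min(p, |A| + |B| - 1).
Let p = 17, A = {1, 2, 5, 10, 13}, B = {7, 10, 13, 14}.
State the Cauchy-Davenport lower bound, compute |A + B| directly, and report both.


Cauchy-Davenport: |A + B| ≥ min(p, |A| + |B| - 1) for A, B nonempty in Z/pZ.
|A| = 5, |B| = 4, p = 17.
CD lower bound = min(17, 5 + 4 - 1) = min(17, 8) = 8.
Compute A + B mod 17 directly:
a = 1: 1+7=8, 1+10=11, 1+13=14, 1+14=15
a = 2: 2+7=9, 2+10=12, 2+13=15, 2+14=16
a = 5: 5+7=12, 5+10=15, 5+13=1, 5+14=2
a = 10: 10+7=0, 10+10=3, 10+13=6, 10+14=7
a = 13: 13+7=3, 13+10=6, 13+13=9, 13+14=10
A + B = {0, 1, 2, 3, 6, 7, 8, 9, 10, 11, 12, 14, 15, 16}, so |A + B| = 14.
Verify: 14 ≥ 8? Yes ✓.

CD lower bound = 8, actual |A + B| = 14.


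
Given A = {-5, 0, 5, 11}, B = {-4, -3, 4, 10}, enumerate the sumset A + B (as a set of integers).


A + B = {a + b : a ∈ A, b ∈ B}.
Enumerate all |A|·|B| = 4·4 = 16 pairs (a, b) and collect distinct sums.
a = -5: -5+-4=-9, -5+-3=-8, -5+4=-1, -5+10=5
a = 0: 0+-4=-4, 0+-3=-3, 0+4=4, 0+10=10
a = 5: 5+-4=1, 5+-3=2, 5+4=9, 5+10=15
a = 11: 11+-4=7, 11+-3=8, 11+4=15, 11+10=21
Collecting distinct sums: A + B = {-9, -8, -4, -3, -1, 1, 2, 4, 5, 7, 8, 9, 10, 15, 21}
|A + B| = 15

A + B = {-9, -8, -4, -3, -1, 1, 2, 4, 5, 7, 8, 9, 10, 15, 21}


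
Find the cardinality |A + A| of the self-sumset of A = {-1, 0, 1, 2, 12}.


A + A = {a + a' : a, a' ∈ A}; |A| = 5.
General bounds: 2|A| - 1 ≤ |A + A| ≤ |A|(|A|+1)/2, i.e. 9 ≤ |A + A| ≤ 15.
Lower bound 2|A|-1 is attained iff A is an arithmetic progression.
Enumerate sums a + a' for a ≤ a' (symmetric, so this suffices):
a = -1: -1+-1=-2, -1+0=-1, -1+1=0, -1+2=1, -1+12=11
a = 0: 0+0=0, 0+1=1, 0+2=2, 0+12=12
a = 1: 1+1=2, 1+2=3, 1+12=13
a = 2: 2+2=4, 2+12=14
a = 12: 12+12=24
Distinct sums: {-2, -1, 0, 1, 2, 3, 4, 11, 12, 13, 14, 24}
|A + A| = 12

|A + A| = 12


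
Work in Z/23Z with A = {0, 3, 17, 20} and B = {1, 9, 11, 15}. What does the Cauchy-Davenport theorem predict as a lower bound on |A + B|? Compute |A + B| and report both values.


Cauchy-Davenport: |A + B| ≥ min(p, |A| + |B| - 1) for A, B nonempty in Z/pZ.
|A| = 4, |B| = 4, p = 23.
CD lower bound = min(23, 4 + 4 - 1) = min(23, 7) = 7.
Compute A + B mod 23 directly:
a = 0: 0+1=1, 0+9=9, 0+11=11, 0+15=15
a = 3: 3+1=4, 3+9=12, 3+11=14, 3+15=18
a = 17: 17+1=18, 17+9=3, 17+11=5, 17+15=9
a = 20: 20+1=21, 20+9=6, 20+11=8, 20+15=12
A + B = {1, 3, 4, 5, 6, 8, 9, 11, 12, 14, 15, 18, 21}, so |A + B| = 13.
Verify: 13 ≥ 7? Yes ✓.

CD lower bound = 7, actual |A + B| = 13.


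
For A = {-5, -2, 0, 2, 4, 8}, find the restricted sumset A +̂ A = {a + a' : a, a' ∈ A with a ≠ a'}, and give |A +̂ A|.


Restricted sumset: A +̂ A = {a + a' : a ∈ A, a' ∈ A, a ≠ a'}.
Equivalently, take A + A and drop any sum 2a that is achievable ONLY as a + a for a ∈ A (i.e. sums representable only with equal summands).
Enumerate pairs (a, a') with a < a' (symmetric, so each unordered pair gives one sum; this covers all a ≠ a'):
  -5 + -2 = -7
  -5 + 0 = -5
  -5 + 2 = -3
  -5 + 4 = -1
  -5 + 8 = 3
  -2 + 0 = -2
  -2 + 2 = 0
  -2 + 4 = 2
  -2 + 8 = 6
  0 + 2 = 2
  0 + 4 = 4
  0 + 8 = 8
  2 + 4 = 6
  2 + 8 = 10
  4 + 8 = 12
Collected distinct sums: {-7, -5, -3, -2, -1, 0, 2, 3, 4, 6, 8, 10, 12}
|A +̂ A| = 13
(Reference bound: |A +̂ A| ≥ 2|A| - 3 for |A| ≥ 2, with |A| = 6 giving ≥ 9.)

|A +̂ A| = 13


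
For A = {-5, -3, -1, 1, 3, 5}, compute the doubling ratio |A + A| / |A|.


|A| = 6.
Compute A + A by enumerating all 36 pairs.
A + A = {-10, -8, -6, -4, -2, 0, 2, 4, 6, 8, 10}, so |A + A| = 11.
K = |A + A| / |A| = 11/6 (already in lowest terms) ≈ 1.8333.
Reference: AP of size 6 gives K = 11/6 ≈ 1.8333; a fully generic set of size 6 gives K ≈ 3.5000.

|A| = 6, |A + A| = 11, K = 11/6.


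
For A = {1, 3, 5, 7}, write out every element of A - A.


A - A = {a - a' : a, a' ∈ A}.
Compute a - a' for each ordered pair (a, a'):
a = 1: 1-1=0, 1-3=-2, 1-5=-4, 1-7=-6
a = 3: 3-1=2, 3-3=0, 3-5=-2, 3-7=-4
a = 5: 5-1=4, 5-3=2, 5-5=0, 5-7=-2
a = 7: 7-1=6, 7-3=4, 7-5=2, 7-7=0
Collecting distinct values (and noting 0 appears from a-a):
A - A = {-6, -4, -2, 0, 2, 4, 6}
|A - A| = 7

A - A = {-6, -4, -2, 0, 2, 4, 6}


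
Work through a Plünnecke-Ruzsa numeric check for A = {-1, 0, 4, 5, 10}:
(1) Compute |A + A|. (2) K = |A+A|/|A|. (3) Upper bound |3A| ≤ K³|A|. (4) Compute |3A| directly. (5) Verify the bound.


|A| = 5.
Step 1: Compute A + A by enumerating all 25 pairs.
A + A = {-2, -1, 0, 3, 4, 5, 8, 9, 10, 14, 15, 20}, so |A + A| = 12.
Step 2: Doubling constant K = |A + A|/|A| = 12/5 = 12/5 ≈ 2.4000.
Step 3: Plünnecke-Ruzsa gives |3A| ≤ K³·|A| = (2.4000)³ · 5 ≈ 69.1200.
Step 4: Compute 3A = A + A + A directly by enumerating all triples (a,b,c) ∈ A³; |3A| = 22.
Step 5: Check 22 ≤ 69.1200? Yes ✓.

K = 12/5, Plünnecke-Ruzsa bound K³|A| ≈ 69.1200, |3A| = 22, inequality holds.


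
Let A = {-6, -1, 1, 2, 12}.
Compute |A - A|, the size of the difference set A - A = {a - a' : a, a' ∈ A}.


A - A = {a - a' : a, a' ∈ A}; |A| = 5.
Bounds: 2|A|-1 ≤ |A - A| ≤ |A|² - |A| + 1, i.e. 9 ≤ |A - A| ≤ 21.
Note: 0 ∈ A - A always (from a - a). The set is symmetric: if d ∈ A - A then -d ∈ A - A.
Enumerate nonzero differences d = a - a' with a > a' (then include -d):
Positive differences: {1, 2, 3, 5, 7, 8, 10, 11, 13, 18}
Full difference set: {0} ∪ (positive diffs) ∪ (negative diffs).
|A - A| = 1 + 2·10 = 21 (matches direct enumeration: 21).

|A - A| = 21


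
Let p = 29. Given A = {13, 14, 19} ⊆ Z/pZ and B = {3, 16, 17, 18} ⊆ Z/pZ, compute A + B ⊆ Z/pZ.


Work in Z/29Z: reduce every sum a + b modulo 29.
Enumerate all 12 pairs:
a = 13: 13+3=16, 13+16=0, 13+17=1, 13+18=2
a = 14: 14+3=17, 14+16=1, 14+17=2, 14+18=3
a = 19: 19+3=22, 19+16=6, 19+17=7, 19+18=8
Distinct residues collected: {0, 1, 2, 3, 6, 7, 8, 16, 17, 22}
|A + B| = 10 (out of 29 total residues).

A + B = {0, 1, 2, 3, 6, 7, 8, 16, 17, 22}


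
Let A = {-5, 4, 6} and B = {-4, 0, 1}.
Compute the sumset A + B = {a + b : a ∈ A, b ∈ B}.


A + B = {a + b : a ∈ A, b ∈ B}.
Enumerate all |A|·|B| = 3·3 = 9 pairs (a, b) and collect distinct sums.
a = -5: -5+-4=-9, -5+0=-5, -5+1=-4
a = 4: 4+-4=0, 4+0=4, 4+1=5
a = 6: 6+-4=2, 6+0=6, 6+1=7
Collecting distinct sums: A + B = {-9, -5, -4, 0, 2, 4, 5, 6, 7}
|A + B| = 9

A + B = {-9, -5, -4, 0, 2, 4, 5, 6, 7}


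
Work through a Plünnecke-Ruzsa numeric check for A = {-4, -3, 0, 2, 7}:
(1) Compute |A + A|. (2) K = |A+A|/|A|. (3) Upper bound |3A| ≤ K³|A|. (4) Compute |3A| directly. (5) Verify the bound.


|A| = 5.
Step 1: Compute A + A by enumerating all 25 pairs.
A + A = {-8, -7, -6, -4, -3, -2, -1, 0, 2, 3, 4, 7, 9, 14}, so |A + A| = 14.
Step 2: Doubling constant K = |A + A|/|A| = 14/5 = 14/5 ≈ 2.8000.
Step 3: Plünnecke-Ruzsa gives |3A| ≤ K³·|A| = (2.8000)³ · 5 ≈ 109.7600.
Step 4: Compute 3A = A + A + A directly by enumerating all triples (a,b,c) ∈ A³; |3A| = 26.
Step 5: Check 26 ≤ 109.7600? Yes ✓.

K = 14/5, Plünnecke-Ruzsa bound K³|A| ≈ 109.7600, |3A| = 26, inequality holds.


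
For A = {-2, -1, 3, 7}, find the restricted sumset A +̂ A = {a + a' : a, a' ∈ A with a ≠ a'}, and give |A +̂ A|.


Restricted sumset: A +̂ A = {a + a' : a ∈ A, a' ∈ A, a ≠ a'}.
Equivalently, take A + A and drop any sum 2a that is achievable ONLY as a + a for a ∈ A (i.e. sums representable only with equal summands).
Enumerate pairs (a, a') with a < a' (symmetric, so each unordered pair gives one sum; this covers all a ≠ a'):
  -2 + -1 = -3
  -2 + 3 = 1
  -2 + 7 = 5
  -1 + 3 = 2
  -1 + 7 = 6
  3 + 7 = 10
Collected distinct sums: {-3, 1, 2, 5, 6, 10}
|A +̂ A| = 6
(Reference bound: |A +̂ A| ≥ 2|A| - 3 for |A| ≥ 2, with |A| = 4 giving ≥ 5.)

|A +̂ A| = 6


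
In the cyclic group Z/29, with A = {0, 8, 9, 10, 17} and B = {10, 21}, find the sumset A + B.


Work in Z/29Z: reduce every sum a + b modulo 29.
Enumerate all 10 pairs:
a = 0: 0+10=10, 0+21=21
a = 8: 8+10=18, 8+21=0
a = 9: 9+10=19, 9+21=1
a = 10: 10+10=20, 10+21=2
a = 17: 17+10=27, 17+21=9
Distinct residues collected: {0, 1, 2, 9, 10, 18, 19, 20, 21, 27}
|A + B| = 10 (out of 29 total residues).

A + B = {0, 1, 2, 9, 10, 18, 19, 20, 21, 27}


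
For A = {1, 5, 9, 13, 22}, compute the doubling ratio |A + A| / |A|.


|A| = 5.
Compute A + A by enumerating all 25 pairs.
A + A = {2, 6, 10, 14, 18, 22, 23, 26, 27, 31, 35, 44}, so |A + A| = 12.
K = |A + A| / |A| = 12/5 (already in lowest terms) ≈ 2.4000.
Reference: AP of size 5 gives K = 9/5 ≈ 1.8000; a fully generic set of size 5 gives K ≈ 3.0000.

|A| = 5, |A + A| = 12, K = 12/5.


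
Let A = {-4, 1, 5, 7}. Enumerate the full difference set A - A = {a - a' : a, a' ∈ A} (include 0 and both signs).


A - A = {a - a' : a, a' ∈ A}.
Compute a - a' for each ordered pair (a, a'):
a = -4: -4--4=0, -4-1=-5, -4-5=-9, -4-7=-11
a = 1: 1--4=5, 1-1=0, 1-5=-4, 1-7=-6
a = 5: 5--4=9, 5-1=4, 5-5=0, 5-7=-2
a = 7: 7--4=11, 7-1=6, 7-5=2, 7-7=0
Collecting distinct values (and noting 0 appears from a-a):
A - A = {-11, -9, -6, -5, -4, -2, 0, 2, 4, 5, 6, 9, 11}
|A - A| = 13

A - A = {-11, -9, -6, -5, -4, -2, 0, 2, 4, 5, 6, 9, 11}


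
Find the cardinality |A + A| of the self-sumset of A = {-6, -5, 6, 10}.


A + A = {a + a' : a, a' ∈ A}; |A| = 4.
General bounds: 2|A| - 1 ≤ |A + A| ≤ |A|(|A|+1)/2, i.e. 7 ≤ |A + A| ≤ 10.
Lower bound 2|A|-1 is attained iff A is an arithmetic progression.
Enumerate sums a + a' for a ≤ a' (symmetric, so this suffices):
a = -6: -6+-6=-12, -6+-5=-11, -6+6=0, -6+10=4
a = -5: -5+-5=-10, -5+6=1, -5+10=5
a = 6: 6+6=12, 6+10=16
a = 10: 10+10=20
Distinct sums: {-12, -11, -10, 0, 1, 4, 5, 12, 16, 20}
|A + A| = 10

|A + A| = 10


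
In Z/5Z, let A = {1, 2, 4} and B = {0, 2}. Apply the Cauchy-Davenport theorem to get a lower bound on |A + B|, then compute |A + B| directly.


Cauchy-Davenport: |A + B| ≥ min(p, |A| + |B| - 1) for A, B nonempty in Z/pZ.
|A| = 3, |B| = 2, p = 5.
CD lower bound = min(5, 3 + 2 - 1) = min(5, 4) = 4.
Compute A + B mod 5 directly:
a = 1: 1+0=1, 1+2=3
a = 2: 2+0=2, 2+2=4
a = 4: 4+0=4, 4+2=1
A + B = {1, 2, 3, 4}, so |A + B| = 4.
Verify: 4 ≥ 4? Yes ✓.

CD lower bound = 4, actual |A + B| = 4.


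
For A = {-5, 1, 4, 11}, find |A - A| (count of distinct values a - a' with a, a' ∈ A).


A - A = {a - a' : a, a' ∈ A}; |A| = 4.
Bounds: 2|A|-1 ≤ |A - A| ≤ |A|² - |A| + 1, i.e. 7 ≤ |A - A| ≤ 13.
Note: 0 ∈ A - A always (from a - a). The set is symmetric: if d ∈ A - A then -d ∈ A - A.
Enumerate nonzero differences d = a - a' with a > a' (then include -d):
Positive differences: {3, 6, 7, 9, 10, 16}
Full difference set: {0} ∪ (positive diffs) ∪ (negative diffs).
|A - A| = 1 + 2·6 = 13 (matches direct enumeration: 13).

|A - A| = 13


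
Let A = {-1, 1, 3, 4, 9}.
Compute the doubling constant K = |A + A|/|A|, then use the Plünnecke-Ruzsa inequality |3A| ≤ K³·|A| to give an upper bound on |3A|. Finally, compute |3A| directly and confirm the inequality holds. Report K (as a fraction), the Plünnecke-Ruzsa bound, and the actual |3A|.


|A| = 5.
Step 1: Compute A + A by enumerating all 25 pairs.
A + A = {-2, 0, 2, 3, 4, 5, 6, 7, 8, 10, 12, 13, 18}, so |A + A| = 13.
Step 2: Doubling constant K = |A + A|/|A| = 13/5 = 13/5 ≈ 2.6000.
Step 3: Plünnecke-Ruzsa gives |3A| ≤ K³·|A| = (2.6000)³ · 5 ≈ 87.8800.
Step 4: Compute 3A = A + A + A directly by enumerating all triples (a,b,c) ∈ A³; |3A| = 23.
Step 5: Check 23 ≤ 87.8800? Yes ✓.

K = 13/5, Plünnecke-Ruzsa bound K³|A| ≈ 87.8800, |3A| = 23, inequality holds.


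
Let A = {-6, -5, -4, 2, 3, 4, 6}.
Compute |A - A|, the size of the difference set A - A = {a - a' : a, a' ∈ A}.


A - A = {a - a' : a, a' ∈ A}; |A| = 7.
Bounds: 2|A|-1 ≤ |A - A| ≤ |A|² - |A| + 1, i.e. 13 ≤ |A - A| ≤ 43.
Note: 0 ∈ A - A always (from a - a). The set is symmetric: if d ∈ A - A then -d ∈ A - A.
Enumerate nonzero differences d = a - a' with a > a' (then include -d):
Positive differences: {1, 2, 3, 4, 6, 7, 8, 9, 10, 11, 12}
Full difference set: {0} ∪ (positive diffs) ∪ (negative diffs).
|A - A| = 1 + 2·11 = 23 (matches direct enumeration: 23).

|A - A| = 23


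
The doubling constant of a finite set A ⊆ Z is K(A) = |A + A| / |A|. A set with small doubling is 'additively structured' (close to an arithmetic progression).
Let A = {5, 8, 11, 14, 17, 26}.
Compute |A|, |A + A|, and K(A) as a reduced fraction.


|A| = 6.
Compute A + A by enumerating all 36 pairs.
A + A = {10, 13, 16, 19, 22, 25, 28, 31, 34, 37, 40, 43, 52}, so |A + A| = 13.
K = |A + A| / |A| = 13/6 (already in lowest terms) ≈ 2.1667.
Reference: AP of size 6 gives K = 11/6 ≈ 1.8333; a fully generic set of size 6 gives K ≈ 3.5000.

|A| = 6, |A + A| = 13, K = 13/6.


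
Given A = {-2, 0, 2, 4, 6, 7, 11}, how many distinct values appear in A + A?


A + A = {a + a' : a, a' ∈ A}; |A| = 7.
General bounds: 2|A| - 1 ≤ |A + A| ≤ |A|(|A|+1)/2, i.e. 13 ≤ |A + A| ≤ 28.
Lower bound 2|A|-1 is attained iff A is an arithmetic progression.
Enumerate sums a + a' for a ≤ a' (symmetric, so this suffices):
a = -2: -2+-2=-4, -2+0=-2, -2+2=0, -2+4=2, -2+6=4, -2+7=5, -2+11=9
a = 0: 0+0=0, 0+2=2, 0+4=4, 0+6=6, 0+7=7, 0+11=11
a = 2: 2+2=4, 2+4=6, 2+6=8, 2+7=9, 2+11=13
a = 4: 4+4=8, 4+6=10, 4+7=11, 4+11=15
a = 6: 6+6=12, 6+7=13, 6+11=17
a = 7: 7+7=14, 7+11=18
a = 11: 11+11=22
Distinct sums: {-4, -2, 0, 2, 4, 5, 6, 7, 8, 9, 10, 11, 12, 13, 14, 15, 17, 18, 22}
|A + A| = 19

|A + A| = 19


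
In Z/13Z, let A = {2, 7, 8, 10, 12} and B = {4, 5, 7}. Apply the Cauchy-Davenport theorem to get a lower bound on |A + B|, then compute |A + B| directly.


Cauchy-Davenport: |A + B| ≥ min(p, |A| + |B| - 1) for A, B nonempty in Z/pZ.
|A| = 5, |B| = 3, p = 13.
CD lower bound = min(13, 5 + 3 - 1) = min(13, 7) = 7.
Compute A + B mod 13 directly:
a = 2: 2+4=6, 2+5=7, 2+7=9
a = 7: 7+4=11, 7+5=12, 7+7=1
a = 8: 8+4=12, 8+5=0, 8+7=2
a = 10: 10+4=1, 10+5=2, 10+7=4
a = 12: 12+4=3, 12+5=4, 12+7=6
A + B = {0, 1, 2, 3, 4, 6, 7, 9, 11, 12}, so |A + B| = 10.
Verify: 10 ≥ 7? Yes ✓.

CD lower bound = 7, actual |A + B| = 10.


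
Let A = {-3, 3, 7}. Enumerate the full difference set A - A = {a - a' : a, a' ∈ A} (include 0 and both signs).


A - A = {a - a' : a, a' ∈ A}.
Compute a - a' for each ordered pair (a, a'):
a = -3: -3--3=0, -3-3=-6, -3-7=-10
a = 3: 3--3=6, 3-3=0, 3-7=-4
a = 7: 7--3=10, 7-3=4, 7-7=0
Collecting distinct values (and noting 0 appears from a-a):
A - A = {-10, -6, -4, 0, 4, 6, 10}
|A - A| = 7

A - A = {-10, -6, -4, 0, 4, 6, 10}
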